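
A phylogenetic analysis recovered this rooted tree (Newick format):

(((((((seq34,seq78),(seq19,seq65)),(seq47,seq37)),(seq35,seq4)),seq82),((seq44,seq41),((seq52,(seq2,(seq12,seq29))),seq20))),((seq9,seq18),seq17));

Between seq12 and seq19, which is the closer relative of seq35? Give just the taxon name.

seq19

The MRCA of seq35 and seq19 subtends ((((seq34,seq78),(seq19,seq65)),(seq47,seq37)),(seq35,seq4)) (8 taxa).
The MRCA of seq35 and seq12 subtends ((((((seq34,seq78),(seq19,seq65)),(seq47,seq37)),(seq35,seq4)),seq82),((seq44,seq41),((seq52,(seq2,(seq12,seq29))),seq20))) (16 taxa).
The first is nested inside the second, so seq35 shares a more recent common ancestor with seq19.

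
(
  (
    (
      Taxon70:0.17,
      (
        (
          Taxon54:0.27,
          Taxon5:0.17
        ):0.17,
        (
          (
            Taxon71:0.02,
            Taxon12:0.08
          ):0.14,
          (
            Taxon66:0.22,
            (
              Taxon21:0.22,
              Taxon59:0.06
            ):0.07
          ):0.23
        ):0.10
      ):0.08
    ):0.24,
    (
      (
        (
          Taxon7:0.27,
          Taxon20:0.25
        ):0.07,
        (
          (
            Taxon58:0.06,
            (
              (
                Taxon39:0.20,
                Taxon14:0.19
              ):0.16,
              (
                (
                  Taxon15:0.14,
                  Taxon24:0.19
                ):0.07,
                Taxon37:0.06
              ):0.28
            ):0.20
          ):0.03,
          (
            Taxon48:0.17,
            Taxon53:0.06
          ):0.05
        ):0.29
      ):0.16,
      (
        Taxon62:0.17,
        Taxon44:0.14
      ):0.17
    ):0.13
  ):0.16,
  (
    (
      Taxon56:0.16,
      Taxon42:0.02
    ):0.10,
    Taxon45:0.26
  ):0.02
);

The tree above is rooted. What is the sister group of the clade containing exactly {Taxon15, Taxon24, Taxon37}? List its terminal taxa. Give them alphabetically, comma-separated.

The clade containing exactly {Taxon15, Taxon24, Taxon37} attaches to the tree at the node subtending ((Taxon39,Taxon14),((Taxon15,Taxon24),Taxon37)).
The other lineage descending from that same node — the sister group — is (Taxon39,Taxon14); its 2 tips in alphabetical order are the answer.

Taxon14, Taxon39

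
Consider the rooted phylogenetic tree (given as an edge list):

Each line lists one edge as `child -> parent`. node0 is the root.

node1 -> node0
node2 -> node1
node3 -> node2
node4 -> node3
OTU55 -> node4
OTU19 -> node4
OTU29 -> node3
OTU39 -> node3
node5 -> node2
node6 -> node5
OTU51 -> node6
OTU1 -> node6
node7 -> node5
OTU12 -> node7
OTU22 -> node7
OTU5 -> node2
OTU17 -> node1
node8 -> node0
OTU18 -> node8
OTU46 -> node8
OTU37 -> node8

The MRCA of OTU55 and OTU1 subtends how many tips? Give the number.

The MRCA of OTU55 and OTU1 is the node subtending (((OTU55,OTU19),OTU29,OTU39),((OTU51,OTU1),(OTU12,OTU22)),OTU5).
That clade contains 9 terminal taxa: OTU1, OTU12, OTU19, OTU22, OTU29, OTU39, OTU5, OTU51, OTU55.

9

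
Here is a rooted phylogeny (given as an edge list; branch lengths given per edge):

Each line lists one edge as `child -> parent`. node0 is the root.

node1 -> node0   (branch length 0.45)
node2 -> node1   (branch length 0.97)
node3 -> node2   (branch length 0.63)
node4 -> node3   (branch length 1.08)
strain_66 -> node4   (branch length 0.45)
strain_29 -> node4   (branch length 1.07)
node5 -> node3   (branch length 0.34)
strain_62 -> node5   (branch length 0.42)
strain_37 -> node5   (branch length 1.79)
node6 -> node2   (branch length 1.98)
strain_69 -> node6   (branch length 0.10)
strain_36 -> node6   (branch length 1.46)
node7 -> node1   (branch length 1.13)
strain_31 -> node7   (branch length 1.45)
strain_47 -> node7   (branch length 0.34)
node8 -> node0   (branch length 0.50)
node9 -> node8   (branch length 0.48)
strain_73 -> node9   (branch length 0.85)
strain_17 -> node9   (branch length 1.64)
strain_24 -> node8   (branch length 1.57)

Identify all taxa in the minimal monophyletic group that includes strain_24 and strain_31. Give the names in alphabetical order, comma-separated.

strain_17, strain_24, strain_29, strain_31, strain_36, strain_37, strain_47, strain_62, strain_66, strain_69, strain_73

Tracing strain_24: it sits inside ((strain_73,strain_17),strain_24).
Tracing strain_31: it sits inside (strain_31,strain_47).
The smallest clade enclosing both is the whole tree (their MRCA is the root), so the answer is all 11 tips in alphabetical order.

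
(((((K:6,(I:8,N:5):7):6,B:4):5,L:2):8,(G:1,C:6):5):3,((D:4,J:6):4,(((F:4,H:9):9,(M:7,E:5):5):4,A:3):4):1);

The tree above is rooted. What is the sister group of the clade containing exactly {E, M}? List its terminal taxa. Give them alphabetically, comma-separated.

The clade containing exactly {E, M} attaches to the tree at the node subtending ((F,H),(M,E)).
The other lineage descending from that same node — the sister group — is (F,H); its 2 tips in alphabetical order are the answer.

F, H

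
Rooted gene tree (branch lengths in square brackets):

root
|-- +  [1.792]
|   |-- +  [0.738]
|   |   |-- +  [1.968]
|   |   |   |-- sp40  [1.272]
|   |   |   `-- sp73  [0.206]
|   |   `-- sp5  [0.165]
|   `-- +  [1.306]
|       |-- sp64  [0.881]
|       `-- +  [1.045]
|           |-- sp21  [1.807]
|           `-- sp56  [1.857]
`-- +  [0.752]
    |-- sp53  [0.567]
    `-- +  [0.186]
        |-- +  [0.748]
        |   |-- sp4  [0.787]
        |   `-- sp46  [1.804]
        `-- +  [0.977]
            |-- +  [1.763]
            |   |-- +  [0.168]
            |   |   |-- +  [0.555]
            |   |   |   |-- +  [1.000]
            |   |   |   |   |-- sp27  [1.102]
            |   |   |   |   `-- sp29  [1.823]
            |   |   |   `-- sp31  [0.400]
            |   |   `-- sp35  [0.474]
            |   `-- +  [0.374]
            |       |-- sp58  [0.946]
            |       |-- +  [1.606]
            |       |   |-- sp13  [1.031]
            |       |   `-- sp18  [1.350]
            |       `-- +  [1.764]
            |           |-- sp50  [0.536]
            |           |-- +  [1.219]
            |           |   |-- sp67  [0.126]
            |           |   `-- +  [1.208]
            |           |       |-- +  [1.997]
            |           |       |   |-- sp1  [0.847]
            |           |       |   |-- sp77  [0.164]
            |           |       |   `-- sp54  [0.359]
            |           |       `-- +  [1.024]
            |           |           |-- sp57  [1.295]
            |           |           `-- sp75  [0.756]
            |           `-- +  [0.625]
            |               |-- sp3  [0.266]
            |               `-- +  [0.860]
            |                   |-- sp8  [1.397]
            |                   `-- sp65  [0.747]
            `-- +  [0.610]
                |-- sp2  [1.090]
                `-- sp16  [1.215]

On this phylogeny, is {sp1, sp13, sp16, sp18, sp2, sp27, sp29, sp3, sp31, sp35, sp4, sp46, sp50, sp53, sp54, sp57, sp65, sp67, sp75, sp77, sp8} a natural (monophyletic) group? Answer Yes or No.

The MRCA of the listed taxa subtends (sp53,((sp4,sp46),(((((sp27,sp29),sp31),sp35),(sp58,(sp13,sp18),(sp50,(sp67,((sp1,sp77,sp54),(sp57,sp75))),(sp3,(sp8,sp65))))),(sp2,sp16)))).
That clade also contains sp58, which is not in the proposed group, so the group is not monophyletic.

No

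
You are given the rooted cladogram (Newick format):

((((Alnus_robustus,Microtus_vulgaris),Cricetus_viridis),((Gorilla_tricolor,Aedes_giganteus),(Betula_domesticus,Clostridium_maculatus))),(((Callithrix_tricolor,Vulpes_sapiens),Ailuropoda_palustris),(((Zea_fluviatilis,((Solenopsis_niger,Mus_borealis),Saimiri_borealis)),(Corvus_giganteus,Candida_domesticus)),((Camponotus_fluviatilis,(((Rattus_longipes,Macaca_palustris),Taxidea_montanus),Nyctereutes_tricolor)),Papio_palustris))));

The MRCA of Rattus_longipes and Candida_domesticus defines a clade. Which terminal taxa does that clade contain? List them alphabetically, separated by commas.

Tracing Rattus_longipes: it sits inside (Rattus_longipes,Macaca_palustris).
Tracing Candida_domesticus: it sits inside (Corvus_giganteus,Candida_domesticus).
The smallest clade enclosing both is (((Zea_fluviatilis,((Solenopsis_niger,Mus_borealis),Saimiri_borealis)),(Corvus_giganteus,Candida_domesticus)),((Camponotus_fluviatilis,(((Rattus_longipes,Macaca_palustris),Taxidea_montanus),Nyctereutes_tricolor)),Papio_palustris)); the answer is its 12 terminal taxa in alphabetical order.

Camponotus_fluviatilis, Candida_domesticus, Corvus_giganteus, Macaca_palustris, Mus_borealis, Nyctereutes_tricolor, Papio_palustris, Rattus_longipes, Saimiri_borealis, Solenopsis_niger, Taxidea_montanus, Zea_fluviatilis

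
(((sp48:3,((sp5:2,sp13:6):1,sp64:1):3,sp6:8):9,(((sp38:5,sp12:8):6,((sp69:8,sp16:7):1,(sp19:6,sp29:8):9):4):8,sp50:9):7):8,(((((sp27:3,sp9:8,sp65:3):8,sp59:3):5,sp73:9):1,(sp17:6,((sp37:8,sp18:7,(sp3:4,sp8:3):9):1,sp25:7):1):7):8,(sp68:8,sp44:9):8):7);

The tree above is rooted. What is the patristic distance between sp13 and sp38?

The path runs sp13 → … → MRCA → … → sp38; the MRCA is the node subtending ((sp48,((sp5,sp13),sp64),sp6),(((sp38,sp12),((sp69,sp16),(sp19,sp29))),sp50)).
Branch lengths along that path: 6 + 1 + 3 + 9 + 7 + 8 + 6 + 5 = 45.

45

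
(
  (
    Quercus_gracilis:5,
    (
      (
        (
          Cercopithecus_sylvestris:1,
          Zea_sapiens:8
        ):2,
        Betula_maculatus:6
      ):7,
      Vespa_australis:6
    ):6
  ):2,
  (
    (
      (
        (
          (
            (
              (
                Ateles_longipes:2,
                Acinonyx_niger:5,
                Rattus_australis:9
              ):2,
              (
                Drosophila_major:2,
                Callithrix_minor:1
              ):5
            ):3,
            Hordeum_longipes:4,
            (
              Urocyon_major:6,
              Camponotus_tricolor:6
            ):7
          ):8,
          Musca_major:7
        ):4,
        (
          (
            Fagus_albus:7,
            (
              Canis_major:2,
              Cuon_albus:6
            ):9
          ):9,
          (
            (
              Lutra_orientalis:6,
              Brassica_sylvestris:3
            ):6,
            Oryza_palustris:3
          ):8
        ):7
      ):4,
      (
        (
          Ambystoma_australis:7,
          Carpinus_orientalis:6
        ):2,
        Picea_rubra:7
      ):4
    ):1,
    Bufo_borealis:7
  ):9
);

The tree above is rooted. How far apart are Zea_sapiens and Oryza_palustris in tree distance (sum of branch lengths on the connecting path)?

57

The path runs Zea_sapiens → … → MRCA → … → Oryza_palustris; the MRCA is the root of the tree.
Branch lengths along that path: 8 + 2 + 7 + 6 + 2 + 9 + 1 + 4 + 7 + 8 + 3 = 57.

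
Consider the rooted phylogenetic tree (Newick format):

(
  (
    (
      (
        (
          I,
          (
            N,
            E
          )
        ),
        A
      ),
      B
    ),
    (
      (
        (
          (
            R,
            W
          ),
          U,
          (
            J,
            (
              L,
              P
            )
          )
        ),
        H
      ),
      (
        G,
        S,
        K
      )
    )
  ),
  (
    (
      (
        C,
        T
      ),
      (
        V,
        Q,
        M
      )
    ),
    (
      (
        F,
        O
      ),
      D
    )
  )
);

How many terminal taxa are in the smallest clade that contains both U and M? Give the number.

The MRCA of U and M is the root, so the clade is the entire tree.
That clade contains 23 terminal taxa: A, B, C, D, E, F, G, H, I, J, K, L, M, N, O, P, Q, R, S, T, U, V, W.

23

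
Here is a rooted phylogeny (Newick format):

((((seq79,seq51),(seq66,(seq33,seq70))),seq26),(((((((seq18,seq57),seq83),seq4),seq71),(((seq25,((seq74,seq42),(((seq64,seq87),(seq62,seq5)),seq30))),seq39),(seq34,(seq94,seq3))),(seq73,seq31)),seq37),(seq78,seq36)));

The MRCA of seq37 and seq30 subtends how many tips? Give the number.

The MRCA of seq37 and seq30 is the node subtending ((((((seq18,seq57),seq83),seq4),seq71),(((seq25,((seq74,seq42),(((seq64,seq87),(seq62,seq5)),seq30))),seq39),(seq34,(seq94,seq3))),(seq73,seq31)),seq37).
That clade contains 20 terminal taxa: seq18, seq25, seq3, seq30, seq31, seq34, seq37, seq39, seq4, seq42, seq5, seq57, seq62, seq64, seq71, seq73, seq74, seq83, seq87, seq94.

20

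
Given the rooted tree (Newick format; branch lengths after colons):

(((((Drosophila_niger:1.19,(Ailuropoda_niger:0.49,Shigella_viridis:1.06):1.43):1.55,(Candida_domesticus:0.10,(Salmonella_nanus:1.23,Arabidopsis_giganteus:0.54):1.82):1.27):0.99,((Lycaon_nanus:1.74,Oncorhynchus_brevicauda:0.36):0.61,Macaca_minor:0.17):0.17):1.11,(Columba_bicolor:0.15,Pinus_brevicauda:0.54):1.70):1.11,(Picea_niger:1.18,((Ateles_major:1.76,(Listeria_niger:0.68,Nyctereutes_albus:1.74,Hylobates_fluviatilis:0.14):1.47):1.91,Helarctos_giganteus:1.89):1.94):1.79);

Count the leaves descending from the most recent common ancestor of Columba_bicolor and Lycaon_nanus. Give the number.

11

The MRCA of Columba_bicolor and Lycaon_nanus is the node subtending ((((Drosophila_niger,(Ailuropoda_niger,Shigella_viridis)),(Candida_domesticus,(Salmonella_nanus,Arabidopsis_giganteus))),((Lycaon_nanus,Oncorhynchus_brevicauda),Macaca_minor)),(Columba_bicolor,Pinus_brevicauda)).
That clade contains 11 terminal taxa: Ailuropoda_niger, Arabidopsis_giganteus, Candida_domesticus, Columba_bicolor, Drosophila_niger, Lycaon_nanus, Macaca_minor, Oncorhynchus_brevicauda, Pinus_brevicauda, Salmonella_nanus, Shigella_viridis.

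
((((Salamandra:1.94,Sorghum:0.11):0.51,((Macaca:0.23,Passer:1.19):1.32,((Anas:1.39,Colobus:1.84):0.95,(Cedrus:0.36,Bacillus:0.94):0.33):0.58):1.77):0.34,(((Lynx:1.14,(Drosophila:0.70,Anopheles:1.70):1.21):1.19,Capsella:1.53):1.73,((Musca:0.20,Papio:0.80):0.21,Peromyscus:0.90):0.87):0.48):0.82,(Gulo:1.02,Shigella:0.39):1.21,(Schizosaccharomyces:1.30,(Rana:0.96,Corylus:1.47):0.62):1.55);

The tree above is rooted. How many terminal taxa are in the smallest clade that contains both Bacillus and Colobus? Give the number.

The MRCA of Bacillus and Colobus is the node subtending ((Anas,Colobus),(Cedrus,Bacillus)).
That clade contains 4 terminal taxa: Anas, Bacillus, Cedrus, Colobus.

4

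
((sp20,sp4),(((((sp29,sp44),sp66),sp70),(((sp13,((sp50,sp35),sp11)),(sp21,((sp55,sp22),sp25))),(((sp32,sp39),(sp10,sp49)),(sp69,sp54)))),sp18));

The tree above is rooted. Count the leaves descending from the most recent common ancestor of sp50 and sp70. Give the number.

18

The MRCA of sp50 and sp70 is the node subtending ((((sp29,sp44),sp66),sp70),(((sp13,((sp50,sp35),sp11)),(sp21,((sp55,sp22),sp25))),(((sp32,sp39),(sp10,sp49)),(sp69,sp54)))).
That clade contains 18 terminal taxa: sp10, sp11, sp13, sp21, sp22, sp25, sp29, sp32, sp35, sp39, sp44, sp49, sp50, sp54, sp55, sp66, sp69, sp70.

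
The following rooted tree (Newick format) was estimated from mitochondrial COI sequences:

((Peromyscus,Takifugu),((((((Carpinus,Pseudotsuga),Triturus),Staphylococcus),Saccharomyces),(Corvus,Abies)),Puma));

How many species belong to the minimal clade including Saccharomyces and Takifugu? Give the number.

10

The MRCA of Saccharomyces and Takifugu is the root, so the clade is the entire tree.
That clade contains 10 terminal taxa: Abies, Carpinus, Corvus, Peromyscus, Pseudotsuga, Puma, Saccharomyces, Staphylococcus, Takifugu, Triturus.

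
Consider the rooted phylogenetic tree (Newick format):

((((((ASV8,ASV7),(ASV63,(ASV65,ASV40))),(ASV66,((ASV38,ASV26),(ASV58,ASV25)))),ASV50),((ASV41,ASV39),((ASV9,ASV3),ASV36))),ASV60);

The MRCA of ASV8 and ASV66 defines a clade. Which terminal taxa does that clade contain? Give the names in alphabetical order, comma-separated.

Tracing ASV8: it sits inside (ASV8,ASV7).
Tracing ASV66: it sits inside (ASV66,((ASV38,ASV26),(ASV58,ASV25))).
The smallest clade enclosing both is (((ASV8,ASV7),(ASV63,(ASV65,ASV40))),(ASV66,((ASV38,ASV26),(ASV58,ASV25)))); the answer is its 10 terminal taxa in alphabetical order.

ASV25, ASV26, ASV38, ASV40, ASV58, ASV63, ASV65, ASV66, ASV7, ASV8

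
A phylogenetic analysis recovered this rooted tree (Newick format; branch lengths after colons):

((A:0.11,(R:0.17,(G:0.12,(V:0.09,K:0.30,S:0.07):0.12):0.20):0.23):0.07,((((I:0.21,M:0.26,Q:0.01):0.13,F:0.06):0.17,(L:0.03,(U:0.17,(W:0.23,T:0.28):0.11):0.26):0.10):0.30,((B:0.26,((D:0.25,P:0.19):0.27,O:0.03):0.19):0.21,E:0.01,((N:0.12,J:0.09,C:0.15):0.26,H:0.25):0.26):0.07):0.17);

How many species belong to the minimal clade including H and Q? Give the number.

The MRCA of H and Q is the node subtending ((((I,M,Q),F),(L,(U,(W,T)))),((B,((D,P),O)),E,((N,J,C),H))).
That clade contains 17 terminal taxa: B, C, D, E, F, H, I, J, L, M, N, O, P, Q, T, U, W.

17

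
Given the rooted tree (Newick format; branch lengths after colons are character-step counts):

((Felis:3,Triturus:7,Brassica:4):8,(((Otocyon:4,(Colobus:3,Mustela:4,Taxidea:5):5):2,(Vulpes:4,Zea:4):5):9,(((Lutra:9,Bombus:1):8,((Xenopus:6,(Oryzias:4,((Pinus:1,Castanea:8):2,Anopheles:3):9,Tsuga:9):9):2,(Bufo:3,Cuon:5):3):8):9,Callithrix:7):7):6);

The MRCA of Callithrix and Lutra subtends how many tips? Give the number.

The MRCA of Callithrix and Lutra is the node subtending (((Lutra,Bombus),((Xenopus,(Oryzias,((Pinus,Castanea),Anopheles),Tsuga)),(Bufo,Cuon))),Callithrix).
That clade contains 11 terminal taxa: Anopheles, Bombus, Bufo, Callithrix, Castanea, Cuon, Lutra, Oryzias, Pinus, Tsuga, Xenopus.

11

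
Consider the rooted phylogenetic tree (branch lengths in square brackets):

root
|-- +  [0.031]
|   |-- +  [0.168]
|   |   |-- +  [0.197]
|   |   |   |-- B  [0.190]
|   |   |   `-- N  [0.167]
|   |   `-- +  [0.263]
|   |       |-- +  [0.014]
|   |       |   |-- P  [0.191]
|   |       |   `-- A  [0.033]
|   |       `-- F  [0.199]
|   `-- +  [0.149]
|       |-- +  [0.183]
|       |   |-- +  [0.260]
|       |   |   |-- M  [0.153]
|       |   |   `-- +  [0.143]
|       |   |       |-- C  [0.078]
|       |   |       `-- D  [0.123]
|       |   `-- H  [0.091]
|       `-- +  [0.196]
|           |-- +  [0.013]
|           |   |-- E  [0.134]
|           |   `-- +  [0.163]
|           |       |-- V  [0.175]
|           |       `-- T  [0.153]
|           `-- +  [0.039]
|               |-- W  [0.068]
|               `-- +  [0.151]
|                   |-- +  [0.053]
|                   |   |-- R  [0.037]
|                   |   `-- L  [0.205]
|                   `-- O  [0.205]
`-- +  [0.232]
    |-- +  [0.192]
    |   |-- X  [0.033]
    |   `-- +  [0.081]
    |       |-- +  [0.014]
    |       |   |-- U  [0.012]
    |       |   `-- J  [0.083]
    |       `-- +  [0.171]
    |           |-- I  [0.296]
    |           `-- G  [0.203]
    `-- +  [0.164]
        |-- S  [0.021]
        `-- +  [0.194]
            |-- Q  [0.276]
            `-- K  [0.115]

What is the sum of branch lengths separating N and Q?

The path runs N → … → MRCA → … → Q; the MRCA is the root of the tree.
Branch lengths along that path: 0.167 + 0.197 + 0.168 + 0.031 + 0.232 + 0.164 + 0.194 + 0.276 = 1.429.

1.429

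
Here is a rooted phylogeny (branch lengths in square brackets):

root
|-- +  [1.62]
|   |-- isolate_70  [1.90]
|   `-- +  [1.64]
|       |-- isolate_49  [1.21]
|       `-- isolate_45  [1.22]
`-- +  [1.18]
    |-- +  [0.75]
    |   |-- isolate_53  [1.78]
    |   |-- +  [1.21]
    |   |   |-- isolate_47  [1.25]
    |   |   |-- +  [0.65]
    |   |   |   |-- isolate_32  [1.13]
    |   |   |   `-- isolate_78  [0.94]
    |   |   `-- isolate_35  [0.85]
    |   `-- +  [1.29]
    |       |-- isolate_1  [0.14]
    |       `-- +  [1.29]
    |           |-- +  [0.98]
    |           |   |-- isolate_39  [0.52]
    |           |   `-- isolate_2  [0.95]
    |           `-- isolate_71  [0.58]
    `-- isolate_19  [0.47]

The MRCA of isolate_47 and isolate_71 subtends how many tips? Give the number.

9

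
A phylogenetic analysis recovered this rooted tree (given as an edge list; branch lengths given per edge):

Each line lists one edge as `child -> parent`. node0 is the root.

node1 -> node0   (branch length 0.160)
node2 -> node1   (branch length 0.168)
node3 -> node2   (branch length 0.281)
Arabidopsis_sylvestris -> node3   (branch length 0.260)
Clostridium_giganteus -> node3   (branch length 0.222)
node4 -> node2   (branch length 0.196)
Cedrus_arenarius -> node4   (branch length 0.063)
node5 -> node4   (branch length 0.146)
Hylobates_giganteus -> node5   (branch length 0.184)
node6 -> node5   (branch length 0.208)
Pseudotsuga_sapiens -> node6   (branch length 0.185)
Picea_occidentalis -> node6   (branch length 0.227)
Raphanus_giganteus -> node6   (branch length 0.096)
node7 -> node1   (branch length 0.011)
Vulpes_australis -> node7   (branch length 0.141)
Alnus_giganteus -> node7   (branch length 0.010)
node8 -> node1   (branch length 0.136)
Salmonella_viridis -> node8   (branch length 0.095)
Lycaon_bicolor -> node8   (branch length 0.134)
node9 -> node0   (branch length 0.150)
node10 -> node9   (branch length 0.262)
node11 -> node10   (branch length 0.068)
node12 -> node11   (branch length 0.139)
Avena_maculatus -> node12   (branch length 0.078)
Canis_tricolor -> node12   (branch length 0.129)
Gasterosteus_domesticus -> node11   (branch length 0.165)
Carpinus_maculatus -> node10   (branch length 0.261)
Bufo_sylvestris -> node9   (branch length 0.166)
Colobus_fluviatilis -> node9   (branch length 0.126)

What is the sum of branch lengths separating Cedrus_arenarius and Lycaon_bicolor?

The path runs Cedrus_arenarius → … → MRCA → … → Lycaon_bicolor; the MRCA is the node subtending (((Arabidopsis_sylvestris,Clostridium_giganteus),(Cedrus_arenarius,(Hylobates_giganteus,(Pseudotsuga_sapiens,Picea_occidentalis,Raphanus_giganteus)))),(Vulpes_australis,Alnus_giganteus),(Salmonella_viridis,Lycaon_bicolor)).
Branch lengths along that path: 0.063 + 0.196 + 0.168 + 0.136 + 0.134 = 0.697.

0.697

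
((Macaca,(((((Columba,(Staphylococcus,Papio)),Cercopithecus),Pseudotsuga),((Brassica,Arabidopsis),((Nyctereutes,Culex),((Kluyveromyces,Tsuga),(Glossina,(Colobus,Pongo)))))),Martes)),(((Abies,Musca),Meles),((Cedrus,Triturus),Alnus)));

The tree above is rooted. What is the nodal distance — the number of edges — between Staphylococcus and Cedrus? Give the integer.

12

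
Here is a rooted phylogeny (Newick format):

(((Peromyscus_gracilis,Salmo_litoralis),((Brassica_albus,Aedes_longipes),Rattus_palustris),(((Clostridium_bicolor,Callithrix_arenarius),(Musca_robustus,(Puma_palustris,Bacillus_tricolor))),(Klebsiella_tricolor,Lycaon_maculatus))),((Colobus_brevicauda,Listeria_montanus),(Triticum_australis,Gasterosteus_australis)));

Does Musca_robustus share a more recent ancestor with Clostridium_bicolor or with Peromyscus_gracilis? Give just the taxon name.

Clostridium_bicolor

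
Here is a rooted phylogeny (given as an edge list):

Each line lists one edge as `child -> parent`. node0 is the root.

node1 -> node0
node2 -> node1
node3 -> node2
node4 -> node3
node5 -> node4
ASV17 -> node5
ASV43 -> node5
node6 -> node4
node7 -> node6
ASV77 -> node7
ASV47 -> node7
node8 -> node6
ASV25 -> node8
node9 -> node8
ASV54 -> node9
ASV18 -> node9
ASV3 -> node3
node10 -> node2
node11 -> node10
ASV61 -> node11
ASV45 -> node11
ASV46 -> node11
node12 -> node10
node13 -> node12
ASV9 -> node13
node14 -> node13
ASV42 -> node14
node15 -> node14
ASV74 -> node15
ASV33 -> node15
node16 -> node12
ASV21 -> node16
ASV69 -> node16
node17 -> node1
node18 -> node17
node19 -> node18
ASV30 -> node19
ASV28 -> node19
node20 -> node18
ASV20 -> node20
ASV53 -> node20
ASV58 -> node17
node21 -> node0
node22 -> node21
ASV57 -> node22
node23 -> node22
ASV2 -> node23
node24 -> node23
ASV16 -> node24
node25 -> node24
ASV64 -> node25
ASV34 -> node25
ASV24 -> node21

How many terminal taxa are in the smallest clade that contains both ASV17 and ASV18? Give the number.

The MRCA of ASV17 and ASV18 is the node subtending ((ASV17,ASV43),((ASV77,ASV47),(ASV25,(ASV54,ASV18)))).
That clade contains 7 terminal taxa: ASV17, ASV18, ASV25, ASV43, ASV47, ASV54, ASV77.

7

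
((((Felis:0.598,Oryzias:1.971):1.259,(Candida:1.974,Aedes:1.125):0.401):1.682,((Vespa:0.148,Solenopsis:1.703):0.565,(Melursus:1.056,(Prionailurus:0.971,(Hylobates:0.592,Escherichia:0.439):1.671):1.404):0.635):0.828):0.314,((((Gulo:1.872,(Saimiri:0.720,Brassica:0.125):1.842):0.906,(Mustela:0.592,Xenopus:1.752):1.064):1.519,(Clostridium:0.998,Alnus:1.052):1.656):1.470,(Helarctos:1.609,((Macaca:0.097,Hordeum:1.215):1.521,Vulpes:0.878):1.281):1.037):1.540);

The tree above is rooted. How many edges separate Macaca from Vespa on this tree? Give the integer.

The MRCA of Macaca and Vespa is the root of the tree.
From Macaca up to that node: 5 branches. From Vespa up to the same node: 4 branches. Total: 5 + 4 = 9.

9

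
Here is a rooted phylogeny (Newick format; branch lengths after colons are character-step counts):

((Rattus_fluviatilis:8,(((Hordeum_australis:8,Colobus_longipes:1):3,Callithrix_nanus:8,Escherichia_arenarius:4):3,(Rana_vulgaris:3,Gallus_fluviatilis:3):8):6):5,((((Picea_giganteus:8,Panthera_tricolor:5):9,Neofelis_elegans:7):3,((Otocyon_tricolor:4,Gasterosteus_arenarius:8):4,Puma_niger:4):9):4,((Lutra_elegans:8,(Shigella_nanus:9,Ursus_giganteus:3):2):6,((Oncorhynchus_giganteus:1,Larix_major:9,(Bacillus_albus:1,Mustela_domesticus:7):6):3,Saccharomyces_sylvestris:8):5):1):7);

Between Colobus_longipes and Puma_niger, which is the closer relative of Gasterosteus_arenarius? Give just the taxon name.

Puma_niger

The MRCA of Gasterosteus_arenarius and Puma_niger subtends ((Otocyon_tricolor,Gasterosteus_arenarius),Puma_niger) (3 taxa).
The MRCA of Gasterosteus_arenarius and Colobus_longipes is the root, subtending the entire tree (21 taxa).
The first is nested inside the second, so Gasterosteus_arenarius shares a more recent common ancestor with Puma_niger.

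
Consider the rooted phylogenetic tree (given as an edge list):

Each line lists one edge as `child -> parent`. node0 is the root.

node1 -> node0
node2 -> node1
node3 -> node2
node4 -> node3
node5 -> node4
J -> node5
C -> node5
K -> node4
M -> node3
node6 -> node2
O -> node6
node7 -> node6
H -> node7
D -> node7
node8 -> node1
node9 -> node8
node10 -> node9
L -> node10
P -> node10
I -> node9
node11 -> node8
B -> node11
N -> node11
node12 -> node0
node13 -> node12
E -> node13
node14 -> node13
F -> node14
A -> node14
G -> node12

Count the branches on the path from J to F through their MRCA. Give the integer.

10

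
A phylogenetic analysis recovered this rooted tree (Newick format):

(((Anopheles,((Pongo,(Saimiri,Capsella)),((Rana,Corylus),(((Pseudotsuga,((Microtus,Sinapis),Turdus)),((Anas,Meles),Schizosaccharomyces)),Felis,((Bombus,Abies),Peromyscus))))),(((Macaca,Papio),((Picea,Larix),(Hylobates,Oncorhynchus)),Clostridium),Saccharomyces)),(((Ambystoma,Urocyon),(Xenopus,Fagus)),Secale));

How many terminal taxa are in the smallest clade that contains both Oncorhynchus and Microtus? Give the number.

The MRCA of Oncorhynchus and Microtus is the node subtending ((Anopheles,((Pongo,(Saimiri,Capsella)),((Rana,Corylus),(((Pseudotsuga,((Microtus,Sinapis),Turdus)),((Anas,Meles),Schizosaccharomyces)),Felis,((Bombus,Abies),Peromyscus))))),(((Macaca,Papio),((Picea,Larix),(Hylobates,Oncorhynchus)),Clostridium),Saccharomyces)).
That clade contains 25 terminal taxa: Abies, Anas, Anopheles, Bombus, Capsella, Clostridium, Corylus, Felis, Hylobates, Larix, Macaca, Meles, Microtus, Oncorhynchus, Papio, Peromyscus, Picea, Pongo, Pseudotsuga, Rana, Saccharomyces, Saimiri, Schizosaccharomyces, Sinapis, Turdus.

25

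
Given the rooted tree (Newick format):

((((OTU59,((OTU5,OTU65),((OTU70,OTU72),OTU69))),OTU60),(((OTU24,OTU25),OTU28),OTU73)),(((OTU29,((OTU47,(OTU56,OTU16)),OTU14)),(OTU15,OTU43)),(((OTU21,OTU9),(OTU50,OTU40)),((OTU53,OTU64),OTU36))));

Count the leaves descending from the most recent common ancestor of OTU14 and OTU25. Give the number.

The MRCA of OTU14 and OTU25 is the root, so the clade is the entire tree.
That clade contains 25 terminal taxa: OTU14, OTU15, OTU16, OTU21, OTU24, OTU25, OTU28, OTU29, OTU36, OTU40, OTU43, OTU47, OTU5, OTU50, OTU53, OTU56, OTU59, OTU60, OTU64, OTU65, OTU69, OTU70, OTU72, OTU73, OTU9.

25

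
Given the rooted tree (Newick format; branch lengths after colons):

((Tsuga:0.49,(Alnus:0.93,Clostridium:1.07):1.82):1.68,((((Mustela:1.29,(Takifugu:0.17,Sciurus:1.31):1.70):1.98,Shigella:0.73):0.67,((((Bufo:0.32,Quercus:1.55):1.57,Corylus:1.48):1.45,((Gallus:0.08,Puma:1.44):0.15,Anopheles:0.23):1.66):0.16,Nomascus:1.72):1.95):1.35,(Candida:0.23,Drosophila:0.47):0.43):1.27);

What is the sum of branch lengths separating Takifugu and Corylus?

9.56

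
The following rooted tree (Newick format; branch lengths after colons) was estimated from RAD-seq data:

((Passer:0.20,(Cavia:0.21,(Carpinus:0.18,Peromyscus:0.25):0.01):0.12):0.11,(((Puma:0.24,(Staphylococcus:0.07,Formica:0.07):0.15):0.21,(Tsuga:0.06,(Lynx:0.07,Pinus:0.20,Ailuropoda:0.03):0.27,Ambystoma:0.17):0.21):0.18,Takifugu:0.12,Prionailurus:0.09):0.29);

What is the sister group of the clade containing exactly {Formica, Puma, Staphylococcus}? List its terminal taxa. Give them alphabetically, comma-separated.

The clade containing exactly {Formica, Puma, Staphylococcus} attaches to the tree at the node subtending ((Puma,(Staphylococcus,Formica)),(Tsuga,(Lynx,Pinus,Ailuropoda),Ambystoma)).
The other lineage descending from that same node — the sister group — is (Tsuga,(Lynx,Pinus,Ailuropoda),Ambystoma); its 5 tips in alphabetical order are the answer.

Ailuropoda, Ambystoma, Lynx, Pinus, Tsuga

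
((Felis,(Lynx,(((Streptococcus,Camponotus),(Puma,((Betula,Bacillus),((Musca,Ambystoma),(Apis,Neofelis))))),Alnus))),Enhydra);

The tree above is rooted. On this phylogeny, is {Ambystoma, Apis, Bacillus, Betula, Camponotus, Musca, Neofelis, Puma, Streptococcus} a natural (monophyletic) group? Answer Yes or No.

Yes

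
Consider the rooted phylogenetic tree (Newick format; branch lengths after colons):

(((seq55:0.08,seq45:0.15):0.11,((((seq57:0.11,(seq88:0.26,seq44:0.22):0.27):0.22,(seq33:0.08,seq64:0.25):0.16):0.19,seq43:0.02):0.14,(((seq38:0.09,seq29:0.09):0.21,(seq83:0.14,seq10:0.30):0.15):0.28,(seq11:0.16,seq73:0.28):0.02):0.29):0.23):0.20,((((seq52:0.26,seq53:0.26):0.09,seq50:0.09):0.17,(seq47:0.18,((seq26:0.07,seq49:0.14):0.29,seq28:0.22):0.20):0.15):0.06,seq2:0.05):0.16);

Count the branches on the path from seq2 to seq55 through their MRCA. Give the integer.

The MRCA of seq2 and seq55 is the root of the tree.
From seq2 up to that node: 2 branches. From seq55 up to the same node: 3 branches. Total: 2 + 3 = 5.

5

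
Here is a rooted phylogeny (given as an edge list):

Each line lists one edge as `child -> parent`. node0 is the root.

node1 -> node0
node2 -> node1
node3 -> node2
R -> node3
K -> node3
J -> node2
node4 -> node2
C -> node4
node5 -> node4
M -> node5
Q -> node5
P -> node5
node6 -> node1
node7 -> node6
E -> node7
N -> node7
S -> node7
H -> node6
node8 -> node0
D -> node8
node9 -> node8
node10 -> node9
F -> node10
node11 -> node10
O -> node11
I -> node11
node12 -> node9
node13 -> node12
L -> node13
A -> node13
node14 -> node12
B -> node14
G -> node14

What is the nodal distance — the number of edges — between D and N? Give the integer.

6

The MRCA of D and N is the root of the tree.
From D up to that node: 2 branches. From N up to the same node: 4 branches. Total: 2 + 4 = 6.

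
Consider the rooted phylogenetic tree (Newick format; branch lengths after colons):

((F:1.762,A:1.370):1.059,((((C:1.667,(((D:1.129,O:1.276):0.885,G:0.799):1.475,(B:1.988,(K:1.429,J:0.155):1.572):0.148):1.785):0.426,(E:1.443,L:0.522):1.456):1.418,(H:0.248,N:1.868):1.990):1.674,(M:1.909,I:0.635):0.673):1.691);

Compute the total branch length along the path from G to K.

5.423

The path runs G → … → MRCA → … → K; the MRCA is the node subtending (((D,O),G),(B,(K,J))).
Branch lengths along that path: 0.799 + 1.475 + 0.148 + 1.572 + 1.429 = 5.423.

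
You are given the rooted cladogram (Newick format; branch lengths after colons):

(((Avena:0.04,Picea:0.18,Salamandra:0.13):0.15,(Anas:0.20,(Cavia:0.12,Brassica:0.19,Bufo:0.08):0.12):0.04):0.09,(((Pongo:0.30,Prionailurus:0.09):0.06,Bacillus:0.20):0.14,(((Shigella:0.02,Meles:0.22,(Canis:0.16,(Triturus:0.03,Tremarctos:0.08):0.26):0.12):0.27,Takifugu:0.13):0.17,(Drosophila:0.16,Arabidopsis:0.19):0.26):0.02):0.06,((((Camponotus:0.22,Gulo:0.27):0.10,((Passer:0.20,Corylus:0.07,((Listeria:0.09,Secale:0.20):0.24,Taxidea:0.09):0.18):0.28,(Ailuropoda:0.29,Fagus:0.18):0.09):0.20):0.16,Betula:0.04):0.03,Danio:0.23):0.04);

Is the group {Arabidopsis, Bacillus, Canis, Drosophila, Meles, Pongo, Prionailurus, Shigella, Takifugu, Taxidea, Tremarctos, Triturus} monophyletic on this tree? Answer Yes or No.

No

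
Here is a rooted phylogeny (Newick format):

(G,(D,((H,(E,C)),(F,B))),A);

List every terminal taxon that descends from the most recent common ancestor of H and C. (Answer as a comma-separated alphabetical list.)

Tracing H: it sits inside (H,(E,C)).
Tracing C: it sits inside (E,C).
The smallest clade enclosing both is (H,(E,C)); the answer is its 3 terminal taxa in alphabetical order.

C, E, H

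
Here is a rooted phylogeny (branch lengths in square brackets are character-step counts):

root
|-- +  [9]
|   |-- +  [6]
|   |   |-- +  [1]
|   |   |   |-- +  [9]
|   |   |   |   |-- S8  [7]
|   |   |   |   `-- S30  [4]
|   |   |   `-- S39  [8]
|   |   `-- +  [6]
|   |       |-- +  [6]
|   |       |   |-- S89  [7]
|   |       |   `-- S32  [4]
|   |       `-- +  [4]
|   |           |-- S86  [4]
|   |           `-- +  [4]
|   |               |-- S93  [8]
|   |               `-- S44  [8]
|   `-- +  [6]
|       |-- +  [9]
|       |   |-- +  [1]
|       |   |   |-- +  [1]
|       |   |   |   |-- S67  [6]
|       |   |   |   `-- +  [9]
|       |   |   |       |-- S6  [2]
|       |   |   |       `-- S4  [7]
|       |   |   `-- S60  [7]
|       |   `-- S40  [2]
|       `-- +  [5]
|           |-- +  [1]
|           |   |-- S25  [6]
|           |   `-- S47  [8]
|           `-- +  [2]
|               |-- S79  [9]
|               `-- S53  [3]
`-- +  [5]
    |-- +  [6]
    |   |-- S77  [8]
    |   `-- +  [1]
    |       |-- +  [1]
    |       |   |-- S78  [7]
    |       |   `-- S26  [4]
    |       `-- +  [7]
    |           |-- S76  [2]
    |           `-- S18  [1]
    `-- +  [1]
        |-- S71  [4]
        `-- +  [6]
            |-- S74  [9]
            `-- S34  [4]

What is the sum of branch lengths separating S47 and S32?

The path runs S47 → … → MRCA → … → S32; the MRCA is the node subtending ((((S8,S30),S39),((S89,S32),(S86,(S93,S44)))),((((S67,(S6,S4)),S60),S40),((S25,S47),(S79,S53)))).
Branch lengths along that path: 8 + 1 + 5 + 6 + 6 + 6 + 6 + 4 = 42.

42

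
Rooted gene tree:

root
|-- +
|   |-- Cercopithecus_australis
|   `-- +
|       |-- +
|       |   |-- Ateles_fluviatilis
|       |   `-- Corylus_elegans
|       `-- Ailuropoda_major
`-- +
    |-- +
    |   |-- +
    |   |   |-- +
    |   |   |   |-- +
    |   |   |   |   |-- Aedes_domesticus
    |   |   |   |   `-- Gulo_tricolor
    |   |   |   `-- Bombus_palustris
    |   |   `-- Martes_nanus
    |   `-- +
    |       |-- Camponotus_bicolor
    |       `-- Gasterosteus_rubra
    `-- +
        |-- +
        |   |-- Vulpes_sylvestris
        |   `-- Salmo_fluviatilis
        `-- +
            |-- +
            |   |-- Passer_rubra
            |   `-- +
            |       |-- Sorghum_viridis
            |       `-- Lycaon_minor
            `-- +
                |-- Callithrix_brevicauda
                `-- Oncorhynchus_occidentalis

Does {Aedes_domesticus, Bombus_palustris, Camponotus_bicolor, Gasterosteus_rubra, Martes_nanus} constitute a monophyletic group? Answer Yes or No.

No

The MRCA of the listed taxa subtends ((((Aedes_domesticus,Gulo_tricolor),Bombus_palustris),Martes_nanus),(Camponotus_bicolor,Gasterosteus_rubra)).
That clade also contains Gulo_tricolor, which is not in the proposed group, so the group is not monophyletic.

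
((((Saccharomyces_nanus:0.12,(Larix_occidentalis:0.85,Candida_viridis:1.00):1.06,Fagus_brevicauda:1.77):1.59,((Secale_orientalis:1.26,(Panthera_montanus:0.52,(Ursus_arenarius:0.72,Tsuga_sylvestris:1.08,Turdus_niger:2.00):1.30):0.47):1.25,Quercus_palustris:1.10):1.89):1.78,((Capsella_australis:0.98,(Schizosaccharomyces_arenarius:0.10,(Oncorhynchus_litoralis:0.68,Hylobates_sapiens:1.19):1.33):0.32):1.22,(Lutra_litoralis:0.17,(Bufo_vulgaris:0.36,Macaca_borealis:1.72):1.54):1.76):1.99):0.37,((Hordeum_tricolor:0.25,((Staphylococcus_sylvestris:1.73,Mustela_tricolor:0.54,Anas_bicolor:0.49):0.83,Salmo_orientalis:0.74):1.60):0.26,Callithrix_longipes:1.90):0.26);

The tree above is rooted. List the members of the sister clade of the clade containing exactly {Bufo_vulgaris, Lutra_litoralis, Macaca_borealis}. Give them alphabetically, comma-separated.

Capsella_australis, Hylobates_sapiens, Oncorhynchus_litoralis, Schizosaccharomyces_arenarius

The clade containing exactly {Bufo_vulgaris, Lutra_litoralis, Macaca_borealis} attaches to the tree at the node subtending ((Capsella_australis,(Schizosaccharomyces_arenarius,(Oncorhynchus_litoralis,Hylobates_sapiens))),(Lutra_litoralis,(Bufo_vulgaris,Macaca_borealis))).
The other lineage descending from that same node — the sister group — is (Capsella_australis,(Schizosaccharomyces_arenarius,(Oncorhynchus_litoralis,Hylobates_sapiens))); its 4 tips in alphabetical order are the answer.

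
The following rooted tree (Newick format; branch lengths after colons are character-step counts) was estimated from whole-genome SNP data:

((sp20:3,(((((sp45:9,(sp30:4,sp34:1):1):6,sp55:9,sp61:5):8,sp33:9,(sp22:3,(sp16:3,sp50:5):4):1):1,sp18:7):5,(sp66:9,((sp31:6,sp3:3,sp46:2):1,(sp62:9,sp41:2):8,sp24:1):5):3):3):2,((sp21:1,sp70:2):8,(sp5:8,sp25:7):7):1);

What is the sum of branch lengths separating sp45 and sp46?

40

The path runs sp45 → … → MRCA → … → sp46; the MRCA is the node subtending (((((sp45,(sp30,sp34)),sp55,sp61),sp33,(sp22,(sp16,sp50))),sp18),(sp66,((sp31,sp3,sp46),(sp62,sp41),sp24))).
Branch lengths along that path: 9 + 6 + 8 + 1 + 5 + 3 + 5 + 1 + 2 = 40.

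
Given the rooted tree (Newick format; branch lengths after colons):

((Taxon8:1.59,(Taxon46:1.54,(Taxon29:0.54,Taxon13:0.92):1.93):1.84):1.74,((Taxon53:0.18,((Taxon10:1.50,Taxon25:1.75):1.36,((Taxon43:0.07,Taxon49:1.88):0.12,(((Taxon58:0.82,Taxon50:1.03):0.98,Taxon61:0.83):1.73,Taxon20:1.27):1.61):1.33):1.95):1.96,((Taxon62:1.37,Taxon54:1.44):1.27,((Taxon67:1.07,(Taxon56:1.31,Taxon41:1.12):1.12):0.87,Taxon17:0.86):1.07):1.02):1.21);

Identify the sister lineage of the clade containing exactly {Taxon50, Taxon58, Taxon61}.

Taxon20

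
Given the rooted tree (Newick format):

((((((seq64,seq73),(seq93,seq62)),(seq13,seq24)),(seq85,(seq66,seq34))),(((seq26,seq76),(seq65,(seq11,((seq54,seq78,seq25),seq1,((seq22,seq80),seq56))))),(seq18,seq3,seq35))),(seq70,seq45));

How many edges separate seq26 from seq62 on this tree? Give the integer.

The MRCA of seq26 and seq62 is the node subtending (((((seq64,seq73),(seq93,seq62)),(seq13,seq24)),(seq85,(seq66,seq34))),(((seq26,seq76),(seq65,(seq11,((seq54,seq78,seq25),seq1,((seq22,seq80),seq56))))),(seq18,seq3,seq35))).
From seq26 up to that node: 4 branches. From seq62 up to the same node: 5 branches. Total: 4 + 5 = 9.

9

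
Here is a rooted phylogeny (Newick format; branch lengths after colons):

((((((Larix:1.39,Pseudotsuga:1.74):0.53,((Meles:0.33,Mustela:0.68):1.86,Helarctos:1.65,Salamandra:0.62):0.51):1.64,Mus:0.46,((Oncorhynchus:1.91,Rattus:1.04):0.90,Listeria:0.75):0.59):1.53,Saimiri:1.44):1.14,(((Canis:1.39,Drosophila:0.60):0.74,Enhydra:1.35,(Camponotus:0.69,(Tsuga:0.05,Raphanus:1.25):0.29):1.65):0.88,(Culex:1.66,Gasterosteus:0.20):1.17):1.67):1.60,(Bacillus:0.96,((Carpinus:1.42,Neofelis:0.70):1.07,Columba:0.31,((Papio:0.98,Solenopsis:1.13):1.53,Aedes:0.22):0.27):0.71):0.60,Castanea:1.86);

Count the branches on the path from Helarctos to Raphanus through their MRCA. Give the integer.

10

The MRCA of Helarctos and Raphanus is the node subtending (((((Larix,Pseudotsuga),((Meles,Mustela),Helarctos,Salamandra)),Mus,((Oncorhynchus,Rattus),Listeria)),Saimiri),(((Canis,Drosophila),Enhydra,(Camponotus,(Tsuga,Raphanus))),(Culex,Gasterosteus))).
From Helarctos up to that node: 5 branches. From Raphanus up to the same node: 5 branches. Total: 5 + 5 = 10.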